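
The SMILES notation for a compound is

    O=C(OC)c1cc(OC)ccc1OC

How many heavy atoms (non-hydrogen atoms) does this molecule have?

Every atom symbol written in the SMILES (organic subset) is one heavy atom; implicit H are not written.
Heavy atoms by element → C:10, O:4.
Total: 14.

14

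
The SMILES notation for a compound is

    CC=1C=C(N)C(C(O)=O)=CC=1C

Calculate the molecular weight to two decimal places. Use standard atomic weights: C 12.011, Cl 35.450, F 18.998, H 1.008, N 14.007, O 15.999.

First, the molecular formula is C9H11NO2 (counting implicit H from valence).
  C: 9 × 12.011 = 108.099
  H: 11 × 1.008 = 11.088
  N: 1 × 14.007 = 14.007
  O: 2 × 15.999 = 31.998
Sum: 9×12.011 + 11×1.008 + 1×14.007 + 2×15.999 = 165.192 → 165.19 g/mol.

165.19 g/mol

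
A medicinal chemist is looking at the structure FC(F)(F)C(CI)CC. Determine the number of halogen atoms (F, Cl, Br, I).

Halogen atoms appear at heavy-atom positions 1, 3, 4, 7 (3×F, 1×I).
Halogen count: 4.

4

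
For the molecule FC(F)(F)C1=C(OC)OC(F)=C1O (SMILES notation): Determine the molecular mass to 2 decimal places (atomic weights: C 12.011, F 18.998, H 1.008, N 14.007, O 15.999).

First, the molecular formula is C6H4F4O3 (counting implicit H from valence).
  C: 6 × 12.011 = 72.066
  F: 4 × 18.998 = 75.992
  H: 4 × 1.008 = 4.032
  O: 3 × 15.999 = 47.997
Sum: 6×12.011 + 4×18.998 + 4×1.008 + 3×15.999 = 200.087 → 200.09 g/mol.

200.09 g/mol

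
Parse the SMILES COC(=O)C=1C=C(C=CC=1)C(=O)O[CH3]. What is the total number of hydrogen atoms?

Walk through each heavy atom and fill implicit hydrogens from standard valence (C 4, N 3, O 2, S 2, halogen 1):
  atom 1: C, bond orders sum to 1 (valence 4) → 3 H
  atom 2: O, bond orders sum to 2 (valence 2) → 0 H
  atom 3: C, bond orders sum to 4 (valence 4) → 0 H
  atom 4: O, bond orders sum to 2 (valence 2) → 0 H
  atom 5: C, bond orders sum to 4 (valence 4) → 0 H
  atom 6: C, bond orders sum to 3 (valence 4) → 1 H
  atom 7: C, bond orders sum to 4 (valence 4) → 0 H
  atom 8: C, bond orders sum to 3 (valence 4) → 1 H
  atom 9: C, bond orders sum to 3 (valence 4) → 1 H
  atom 10: C, bond orders sum to 3 (valence 4) → 1 H
  atom 11: C, bond orders sum to 4 (valence 4) → 0 H
  atom 12: O, bond orders sum to 2 (valence 2) → 0 H
  atom 13: O, bond orders sum to 2 (valence 2) → 0 H
  atom 14: C with explicit H count 3
Total hydrogens: 10.

10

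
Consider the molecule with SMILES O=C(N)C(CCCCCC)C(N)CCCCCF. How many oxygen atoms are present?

1

Scan the SMILES for O atoms (remember two-letter symbols like Cl and Br are single atoms).
Oxygen count: 1.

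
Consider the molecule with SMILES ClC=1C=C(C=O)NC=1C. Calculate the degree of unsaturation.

Molecular formula: C6H6ClNO.
DoU = (2C + 2 + N − H − X) / 2, where X is the halogen count and O/S are ignored.
    = (2·6 + 2 + 1 − 6 − 1) / 2 = 8 / 2 = 4.

4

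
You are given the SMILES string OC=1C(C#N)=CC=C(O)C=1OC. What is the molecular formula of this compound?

Walk through each heavy atom and fill implicit hydrogens from standard valence (C 4, N 3, O 2, S 2, halogen 1):
  atom 1: O, bond orders sum to 1 (valence 2) → 1 H
  atom 2: C, bond orders sum to 4 (valence 4) → 0 H
  atom 3: C, bond orders sum to 4 (valence 4) → 0 H
  atom 4: C, bond orders sum to 4 (valence 4) → 0 H
  atom 5: N, bond orders sum to 3 (valence 3) → 0 H
  atom 6: C, bond orders sum to 3 (valence 4) → 1 H
  atom 7: C, bond orders sum to 3 (valence 4) → 1 H
  atom 8: C, bond orders sum to 4 (valence 4) → 0 H
  atom 9: O, bond orders sum to 1 (valence 2) → 1 H
  atom 10: C, bond orders sum to 4 (valence 4) → 0 H
  atom 11: O, bond orders sum to 2 (valence 2) → 0 H
  atom 12: C, bond orders sum to 1 (valence 4) → 3 H
Totals → C:8, H:7, N:1, O:3.
In Hill order: C8H7NO3.

C8H7NO3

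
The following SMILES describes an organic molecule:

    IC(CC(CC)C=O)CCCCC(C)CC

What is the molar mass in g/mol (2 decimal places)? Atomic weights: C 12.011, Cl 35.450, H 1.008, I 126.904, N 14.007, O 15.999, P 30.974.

338.27 g/mol

First, the molecular formula is C14H27IO (counting implicit H from valence).
  C: 14 × 12.011 = 168.154
  H: 27 × 1.008 = 27.216
  I: 1 × 126.904 = 126.904
  O: 1 × 15.999 = 15.999
Sum: 14×12.011 + 27×1.008 + 1×126.904 + 1×15.999 = 338.273 → 338.27 g/mol.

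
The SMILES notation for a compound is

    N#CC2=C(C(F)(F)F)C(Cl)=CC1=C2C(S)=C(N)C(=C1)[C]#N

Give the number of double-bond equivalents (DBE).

11

Degree of unsaturation = (number of rings) + (number of π bonds).
Ring closures in the SMILES: 2.
π bonds: 5 double bonds (each 1 DoU), 2 triple bonds (each 2 DoU) → 9 DoU from unsaturation.
Total DoU = 2 + 9 = 11.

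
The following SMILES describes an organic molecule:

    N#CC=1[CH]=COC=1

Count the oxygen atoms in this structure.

1

Scan the SMILES for O atoms (remember two-letter symbols like Cl and Br are single atoms).
Oxygen count: 1.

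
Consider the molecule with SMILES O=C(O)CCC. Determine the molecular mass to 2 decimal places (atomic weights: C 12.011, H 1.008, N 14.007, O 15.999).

88.11 g/mol

First, the molecular formula is C4H8O2 (counting implicit H from valence).
  C: 4 × 12.011 = 48.044
  H: 8 × 1.008 = 8.064
  O: 2 × 15.999 = 31.998
Sum: 4×12.011 + 8×1.008 + 2×15.999 = 88.106 → 88.11 g/mol.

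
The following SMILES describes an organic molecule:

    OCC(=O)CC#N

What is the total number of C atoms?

4

Count every carbon token in the SMILES (each C, including those in ring-closure positions and inside branches).
Carbon count: 4.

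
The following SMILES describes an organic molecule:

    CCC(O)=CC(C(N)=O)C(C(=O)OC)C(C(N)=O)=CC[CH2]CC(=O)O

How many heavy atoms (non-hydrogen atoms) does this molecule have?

Every atom symbol written in the SMILES (organic subset) is one heavy atom; implicit H are not written.
Heavy atoms by element → C:16, N:2, O:7.
Total: 25.

25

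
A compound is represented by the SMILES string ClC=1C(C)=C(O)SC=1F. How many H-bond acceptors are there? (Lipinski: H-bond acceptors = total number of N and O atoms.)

N atoms: 0; O atoms: 1.
Lipinski HBA = 0 + 1 = 1.

1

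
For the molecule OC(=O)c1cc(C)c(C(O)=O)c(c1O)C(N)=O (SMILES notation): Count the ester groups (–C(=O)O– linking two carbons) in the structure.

0

Scan the SMILES for the ester motif — none present.
Groups that are present: 1 amide, 2 carboxylic acid, 1 hydroxyl.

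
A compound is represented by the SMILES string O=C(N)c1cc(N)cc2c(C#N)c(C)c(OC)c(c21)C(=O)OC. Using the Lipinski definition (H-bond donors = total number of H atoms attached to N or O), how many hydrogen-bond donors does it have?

4

Donors: find every N or O and count the H atoms it carries.
  atom 1 (O): bond orders sum to 2 → 0 H
  atom 3 (N): bond orders sum to 1 → 2 H
  atom 7 (N): bond orders sum to 1 → 2 H
  atom 12 (N): bond orders sum to 3 → 0 H
  atom 16 (O): bond orders sum to 2 → 0 H
  atom 21 (O): bond orders sum to 2 → 0 H
  atom 22 (O): bond orders sum to 2 → 0 H
Lipinski HBD = 4.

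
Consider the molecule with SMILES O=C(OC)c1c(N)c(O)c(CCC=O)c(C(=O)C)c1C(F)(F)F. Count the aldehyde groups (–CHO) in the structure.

The aldehyde motif appears at heavy-atom position 13 in the SMILES.
Other groups present: 1 ester, 1 hydroxyl, 1 ketone, 1 primary amine.
Aldehyde count: 1.

1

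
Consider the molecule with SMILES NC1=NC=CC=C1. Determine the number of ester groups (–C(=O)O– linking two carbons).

0

Scan the SMILES for the ester motif — none present.
Groups that are present: 1 primary amine.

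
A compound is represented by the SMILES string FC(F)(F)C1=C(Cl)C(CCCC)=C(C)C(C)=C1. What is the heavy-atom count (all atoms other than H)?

Every atom symbol written in the SMILES (organic subset) is one heavy atom; implicit H are not written.
Heavy atoms by element → C:13, Cl:1, F:3.
Total: 17.

17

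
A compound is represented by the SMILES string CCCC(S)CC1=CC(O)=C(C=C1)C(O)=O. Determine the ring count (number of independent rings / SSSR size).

In SMILES, each pair of matching ring-closure digits denotes one ring-closing bond; the number of such bonds equals the number of independent rings.
Ring-closure bonds here: 1.

1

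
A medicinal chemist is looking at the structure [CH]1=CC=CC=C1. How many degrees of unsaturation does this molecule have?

Degree of unsaturation = (number of rings) + (number of π bonds).
Ring closures in the SMILES: 1.
π bonds: 3 double bonds (each 1 DoU) → 3 DoU from unsaturation.
Total DoU = 1 + 3 = 4.

4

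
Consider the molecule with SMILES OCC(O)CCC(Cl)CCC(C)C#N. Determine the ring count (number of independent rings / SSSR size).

In SMILES, each pair of matching ring-closure digits denotes one ring-closing bond; the number of such bonds equals the number of independent rings.
Ring-closure bonds here: 0.

0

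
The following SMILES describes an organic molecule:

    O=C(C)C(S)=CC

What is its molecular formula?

Walk through each heavy atom and fill implicit hydrogens from standard valence (C 4, N 3, O 2, S 2, halogen 1):
  atom 1: O, bond orders sum to 2 (valence 2) → 0 H
  atom 2: C, bond orders sum to 4 (valence 4) → 0 H
  atom 3: C, bond orders sum to 1 (valence 4) → 3 H
  atom 4: C, bond orders sum to 4 (valence 4) → 0 H
  atom 5: S, bond orders sum to 1 (valence 2) → 1 H
  atom 6: C, bond orders sum to 3 (valence 4) → 1 H
  atom 7: C, bond orders sum to 1 (valence 4) → 3 H
Totals → C:5, H:8, O:1, S:1.
In Hill order: C5H8OS.

C5H8OS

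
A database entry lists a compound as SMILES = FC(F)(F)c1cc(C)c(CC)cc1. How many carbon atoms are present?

Count every carbon token in the SMILES (each C, including those in ring-closure positions and inside branches).
Carbon count: 10.

10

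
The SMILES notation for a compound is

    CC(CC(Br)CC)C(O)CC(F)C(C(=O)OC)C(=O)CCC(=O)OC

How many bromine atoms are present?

1

Scan the SMILES for Br atoms (remember two-letter symbols like Cl and Br are single atoms).
Bromine count: 1.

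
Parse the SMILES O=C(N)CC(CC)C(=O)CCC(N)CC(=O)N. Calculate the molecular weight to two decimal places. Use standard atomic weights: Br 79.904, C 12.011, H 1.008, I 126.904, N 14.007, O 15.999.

243.31 g/mol

First, the molecular formula is C11H21N3O3 (counting implicit H from valence).
  C: 11 × 12.011 = 132.121
  H: 21 × 1.008 = 21.168
  N: 3 × 14.007 = 42.021
  O: 3 × 15.999 = 47.997
Sum: 11×12.011 + 21×1.008 + 3×14.007 + 3×15.999 = 243.307 → 243.31 g/mol.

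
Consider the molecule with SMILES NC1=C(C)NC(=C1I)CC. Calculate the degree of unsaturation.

Molecular formula: C7H11IN2.
DoU = (2C + 2 + N − H − X) / 2, where X is the halogen count and O/S are ignored.
    = (2·7 + 2 + 2 − 11 − 1) / 2 = 6 / 2 = 3.

3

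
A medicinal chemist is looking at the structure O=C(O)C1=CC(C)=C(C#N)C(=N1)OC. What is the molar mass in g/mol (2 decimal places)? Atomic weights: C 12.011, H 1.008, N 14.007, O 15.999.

192.17 g/mol

First, the molecular formula is C9H8N2O3 (counting implicit H from valence).
  C: 9 × 12.011 = 108.099
  H: 8 × 1.008 = 8.064
  N: 2 × 14.007 = 28.014
  O: 3 × 15.999 = 47.997
Sum: 9×12.011 + 8×1.008 + 2×14.007 + 3×15.999 = 192.174 → 192.17 g/mol.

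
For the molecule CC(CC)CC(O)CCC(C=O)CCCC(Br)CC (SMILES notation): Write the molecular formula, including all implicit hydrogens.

Walk through each heavy atom and fill implicit hydrogens from standard valence (C 4, N 3, O 2, S 2, halogen 1):
  atom 1: C, bond orders sum to 1 (valence 4) → 3 H
  atom 2: C, bond orders sum to 3 (valence 4) → 1 H
  atom 3: C, bond orders sum to 2 (valence 4) → 2 H
  atom 4: C, bond orders sum to 1 (valence 4) → 3 H
  atom 5: C, bond orders sum to 2 (valence 4) → 2 H
  atom 6: C, bond orders sum to 3 (valence 4) → 1 H
  atom 7: O, bond orders sum to 1 (valence 2) → 1 H
  atom 8: C, bond orders sum to 2 (valence 4) → 2 H
  atom 9: C, bond orders sum to 2 (valence 4) → 2 H
  atom 10: C, bond orders sum to 3 (valence 4) → 1 H
  atom 11: C, bond orders sum to 3 (valence 4) → 1 H
  atom 12: O, bond orders sum to 2 (valence 2) → 0 H
  atom 13: C, bond orders sum to 2 (valence 4) → 2 H
  atom 14: C, bond orders sum to 2 (valence 4) → 2 H
  atom 15: C, bond orders sum to 2 (valence 4) → 2 H
  atom 16: C, bond orders sum to 3 (valence 4) → 1 H
  atom 17: Br (halogen, monovalent) → 0 H
  atom 18: C, bond orders sum to 2 (valence 4) → 2 H
  atom 19: C, bond orders sum to 1 (valence 4) → 3 H
Totals → C:16, H:31, Br:1, O:2.

C16H31BrO2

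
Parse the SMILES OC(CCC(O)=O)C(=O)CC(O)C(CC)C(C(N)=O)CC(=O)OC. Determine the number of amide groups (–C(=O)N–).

The amide motif appears at heavy-atom position 17 in the SMILES.
Other groups present: 1 carboxylic acid, 1 ester, 2 hydroxyl, 1 ketone.
Amide count: 1.

1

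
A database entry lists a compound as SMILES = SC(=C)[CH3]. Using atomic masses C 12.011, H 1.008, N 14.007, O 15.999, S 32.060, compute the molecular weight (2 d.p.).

74.14 g/mol

First, the molecular formula is C3H6S (counting implicit H from valence).
  C: 3 × 12.011 = 36.033
  H: 6 × 1.008 = 6.048
  S: 1 × 32.060 = 32.060
Sum: 3×12.011 + 6×1.008 + 1×32.060 = 74.141 → 74.14 g/mol.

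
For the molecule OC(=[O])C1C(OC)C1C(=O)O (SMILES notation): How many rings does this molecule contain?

In SMILES, each pair of matching ring-closure digits denotes one ring-closing bond; the number of such bonds equals the number of independent rings.
Ring-closure bonds here: 1.

1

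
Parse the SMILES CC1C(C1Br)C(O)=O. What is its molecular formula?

Walk through each heavy atom and fill implicit hydrogens from standard valence (C 4, N 3, O 2, S 2, halogen 1):
  atom 1: C, bond orders sum to 1 (valence 4) → 3 H
  atom 2: C, bond orders sum to 3 (valence 4) → 1 H
  atom 3: C, bond orders sum to 3 (valence 4) → 1 H
  atom 4: C, bond orders sum to 3 (valence 4) → 1 H
  atom 5: Br (halogen, monovalent) → 0 H
  atom 6: C, bond orders sum to 4 (valence 4) → 0 H
  atom 7: O, bond orders sum to 1 (valence 2) → 1 H
  atom 8: O, bond orders sum to 2 (valence 2) → 0 H
Totals → C:5, H:7, Br:1, O:2.
In Hill order: C5H7BrO2.

C5H7BrO2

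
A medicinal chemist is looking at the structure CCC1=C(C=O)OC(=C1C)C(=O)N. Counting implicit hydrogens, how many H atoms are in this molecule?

Walk through each heavy atom and fill implicit hydrogens from standard valence (C 4, N 3, O 2, S 2, halogen 1):
  atom 1: C, bond orders sum to 1 (valence 4) → 3 H
  atom 2: C, bond orders sum to 2 (valence 4) → 2 H
  atom 3: C, bond orders sum to 4 (valence 4) → 0 H
  atom 4: C, bond orders sum to 4 (valence 4) → 0 H
  atom 5: C, bond orders sum to 3 (valence 4) → 1 H
  atom 6: O, bond orders sum to 2 (valence 2) → 0 H
  atom 7: O, bond orders sum to 2 (valence 2) → 0 H
  atom 8: C, bond orders sum to 4 (valence 4) → 0 H
  atom 9: C, bond orders sum to 4 (valence 4) → 0 H
  atom 10: C, bond orders sum to 1 (valence 4) → 3 H
  atom 11: C, bond orders sum to 4 (valence 4) → 0 H
  atom 12: O, bond orders sum to 2 (valence 2) → 0 H
  atom 13: N, bond orders sum to 1 (valence 3) → 2 H
Total hydrogens: 11.

11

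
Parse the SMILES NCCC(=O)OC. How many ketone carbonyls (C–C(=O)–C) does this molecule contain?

Scan the SMILES for the ketone motif — none present.
Groups that are present: 1 ester, 1 primary amine.

0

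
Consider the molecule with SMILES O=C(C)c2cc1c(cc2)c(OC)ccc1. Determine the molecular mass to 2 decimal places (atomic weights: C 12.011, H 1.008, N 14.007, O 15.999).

200.24 g/mol

First, the molecular formula is C13H12O2 (counting implicit H from valence).
  C: 13 × 12.011 = 156.143
  H: 12 × 1.008 = 12.096
  O: 2 × 15.999 = 31.998
Sum: 13×12.011 + 12×1.008 + 2×15.999 = 200.237 → 200.24 g/mol.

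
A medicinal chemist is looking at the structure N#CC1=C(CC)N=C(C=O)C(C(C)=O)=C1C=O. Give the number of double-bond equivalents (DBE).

9

Degree of unsaturation = (number of rings) + (number of π bonds).
Ring closures in the SMILES: 1.
π bonds: 6 double bonds (each 1 DoU), 1 triple bond (each 2 DoU) → 8 DoU from unsaturation.
Total DoU = 1 + 8 = 9.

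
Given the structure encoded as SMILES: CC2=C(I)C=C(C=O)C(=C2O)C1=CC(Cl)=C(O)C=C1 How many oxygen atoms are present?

3

Scan the SMILES for O atoms (remember two-letter symbols like Cl and Br are single atoms).
Oxygen count: 3.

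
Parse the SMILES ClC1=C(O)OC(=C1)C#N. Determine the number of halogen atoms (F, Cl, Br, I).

1

Halogen atoms appear at heavy-atom position 1 (1×Cl).
Other groups present: 1 hydroxyl, 1 nitrile.
Halogen count: 1.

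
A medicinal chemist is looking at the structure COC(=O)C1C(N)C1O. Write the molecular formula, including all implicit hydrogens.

Walk through each heavy atom and fill implicit hydrogens from standard valence (C 4, N 3, O 2, S 2, halogen 1):
  atom 1: C, bond orders sum to 1 (valence 4) → 3 H
  atom 2: O, bond orders sum to 2 (valence 2) → 0 H
  atom 3: C, bond orders sum to 4 (valence 4) → 0 H
  atom 4: O, bond orders sum to 2 (valence 2) → 0 H
  atom 5: C, bond orders sum to 3 (valence 4) → 1 H
  atom 6: C, bond orders sum to 3 (valence 4) → 1 H
  atom 7: N, bond orders sum to 1 (valence 3) → 2 H
  atom 8: C, bond orders sum to 3 (valence 4) → 1 H
  atom 9: O, bond orders sum to 1 (valence 2) → 1 H
Totals → C:5, H:9, N:1, O:3.

C5H9NO3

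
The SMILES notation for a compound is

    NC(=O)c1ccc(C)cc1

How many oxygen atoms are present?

Scan the SMILES for O atoms (remember two-letter symbols like Cl and Br are single atoms).
Oxygen count: 1.

1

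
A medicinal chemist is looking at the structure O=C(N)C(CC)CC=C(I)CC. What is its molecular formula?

Walk through each heavy atom and fill implicit hydrogens from standard valence (C 4, N 3, O 2, S 2, halogen 1):
  atom 1: O, bond orders sum to 2 (valence 2) → 0 H
  atom 2: C, bond orders sum to 4 (valence 4) → 0 H
  atom 3: N, bond orders sum to 1 (valence 3) → 2 H
  atom 4: C, bond orders sum to 3 (valence 4) → 1 H
  atom 5: C, bond orders sum to 2 (valence 4) → 2 H
  atom 6: C, bond orders sum to 1 (valence 4) → 3 H
  atom 7: C, bond orders sum to 2 (valence 4) → 2 H
  atom 8: C, bond orders sum to 3 (valence 4) → 1 H
  atom 9: C, bond orders sum to 4 (valence 4) → 0 H
  atom 10: I (halogen, monovalent) → 0 H
  atom 11: C, bond orders sum to 2 (valence 4) → 2 H
  atom 12: C, bond orders sum to 1 (valence 4) → 3 H
Totals → C:9, H:16, I:1, N:1, O:1.

C9H16INO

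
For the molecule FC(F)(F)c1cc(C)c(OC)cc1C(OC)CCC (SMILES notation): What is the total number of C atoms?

14

Count every carbon token in the SMILES (each C, including those in ring-closure positions and inside branches).
Carbon count: 14.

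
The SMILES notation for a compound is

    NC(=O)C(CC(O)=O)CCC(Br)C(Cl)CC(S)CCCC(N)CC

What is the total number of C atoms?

16

Count every carbon token in the SMILES (each C, including those in ring-closure positions and inside branches).
Carbon count: 16.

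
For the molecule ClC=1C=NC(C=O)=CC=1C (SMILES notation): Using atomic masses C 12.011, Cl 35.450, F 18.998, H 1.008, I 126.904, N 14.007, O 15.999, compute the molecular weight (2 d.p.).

First, the molecular formula is C7H6ClNO (counting implicit H from valence).
  C: 7 × 12.011 = 84.077
  Cl: 1 × 35.450 = 35.450
  H: 6 × 1.008 = 6.048
  N: 1 × 14.007 = 14.007
  O: 1 × 15.999 = 15.999
Sum: 7×12.011 + 1×35.450 + 6×1.008 + 1×14.007 + 1×15.999 = 155.581 → 155.58 g/mol.

155.58 g/mol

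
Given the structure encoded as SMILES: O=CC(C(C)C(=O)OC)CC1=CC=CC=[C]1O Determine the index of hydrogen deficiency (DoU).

6

Molecular formula: C13H16O4.
DoU = (2C + 2 + N − H − X) / 2, where X is the halogen count and O/S are ignored.
    = (2·13 + 2 + 0 − 16 − 0) / 2 = 12 / 2 = 6.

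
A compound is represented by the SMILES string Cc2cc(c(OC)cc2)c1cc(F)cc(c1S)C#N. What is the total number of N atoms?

Scan the SMILES for N atoms (remember two-letter symbols like Cl and Br are single atoms).
Nitrogen count: 1.

1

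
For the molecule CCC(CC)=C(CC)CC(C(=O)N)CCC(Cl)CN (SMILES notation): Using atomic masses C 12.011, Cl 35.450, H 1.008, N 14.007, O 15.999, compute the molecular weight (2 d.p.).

First, the molecular formula is C15H29ClN2O (counting implicit H from valence).
  C: 15 × 12.011 = 180.165
  Cl: 1 × 35.450 = 35.450
  H: 29 × 1.008 = 29.232
  N: 2 × 14.007 = 28.014
  O: 1 × 15.999 = 15.999
Sum: 15×12.011 + 1×35.450 + 29×1.008 + 2×14.007 + 1×15.999 = 288.860 → 288.86 g/mol.

288.86 g/mol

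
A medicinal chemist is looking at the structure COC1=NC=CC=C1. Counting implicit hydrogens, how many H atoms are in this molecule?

Walk through each heavy atom and fill implicit hydrogens from standard valence (C 4, N 3, O 2, S 2, halogen 1):
  atom 1: C, bond orders sum to 1 (valence 4) → 3 H
  atom 2: O, bond orders sum to 2 (valence 2) → 0 H
  atom 3: C, bond orders sum to 4 (valence 4) → 0 H
  atom 4: N, bond orders sum to 3 (valence 3) → 0 H
  atom 5: C, bond orders sum to 3 (valence 4) → 1 H
  atom 6: C, bond orders sum to 3 (valence 4) → 1 H
  atom 7: C, bond orders sum to 3 (valence 4) → 1 H
  atom 8: C, bond orders sum to 3 (valence 4) → 1 H
Total hydrogens: 7.

7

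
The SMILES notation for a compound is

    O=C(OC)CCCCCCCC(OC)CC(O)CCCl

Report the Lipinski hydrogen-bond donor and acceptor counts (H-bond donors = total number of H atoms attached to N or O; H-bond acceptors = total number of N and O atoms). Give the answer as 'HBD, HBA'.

1, 4

Donors: find every N or O and count the H atoms it carries.
  atom 1 (O): bond orders sum to 2 → 0 H
  atom 3 (O): bond orders sum to 2 → 0 H
  atom 13 (O): bond orders sum to 2 → 0 H
  atom 17 (O): bond orders sum to 1 → 1 H
Lipinski HBD = 1.
Acceptors: N atoms = 0, O atoms = 4 → HBA = 4.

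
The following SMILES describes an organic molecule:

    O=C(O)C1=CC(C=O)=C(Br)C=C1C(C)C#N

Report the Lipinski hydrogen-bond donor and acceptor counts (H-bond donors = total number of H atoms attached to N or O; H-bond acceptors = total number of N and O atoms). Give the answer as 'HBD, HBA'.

1, 4

Donors: find every N or O and count the H atoms it carries.
  atom 1 (O): bond orders sum to 2 → 0 H
  atom 3 (O): bond orders sum to 1 → 1 H
  atom 8 (O): bond orders sum to 2 → 0 H
  atom 16 (N): bond orders sum to 3 → 0 H
Lipinski HBD = 1.
Acceptors: N atoms = 1, O atoms = 3 → HBA = 4.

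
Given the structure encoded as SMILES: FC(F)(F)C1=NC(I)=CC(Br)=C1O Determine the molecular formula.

Walk through each heavy atom and fill implicit hydrogens from standard valence (C 4, N 3, O 2, S 2, halogen 1):
  atom 1: F (halogen, monovalent) → 0 H
  atom 2: C, bond orders sum to 4 (valence 4) → 0 H
  atom 3: F (halogen, monovalent) → 0 H
  atom 4: F (halogen, monovalent) → 0 H
  atom 5: C, bond orders sum to 4 (valence 4) → 0 H
  atom 6: N, bond orders sum to 3 (valence 3) → 0 H
  atom 7: C, bond orders sum to 4 (valence 4) → 0 H
  atom 8: I (halogen, monovalent) → 0 H
  atom 9: C, bond orders sum to 3 (valence 4) → 1 H
  atom 10: C, bond orders sum to 4 (valence 4) → 0 H
  atom 11: Br (halogen, monovalent) → 0 H
  atom 12: C, bond orders sum to 4 (valence 4) → 0 H
  atom 13: O, bond orders sum to 1 (valence 2) → 1 H
Totals → C:6, H:2, Br:1, F:3, I:1, N:1, O:1.
In Hill order: C6H2BrF3INO.

C6H2BrF3INO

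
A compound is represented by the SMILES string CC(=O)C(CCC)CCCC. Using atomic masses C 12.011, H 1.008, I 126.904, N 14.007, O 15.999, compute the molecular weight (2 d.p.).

First, the molecular formula is C10H20O (counting implicit H from valence).
  C: 10 × 12.011 = 120.110
  H: 20 × 1.008 = 20.160
  O: 1 × 15.999 = 15.999
Sum: 10×12.011 + 20×1.008 + 1×15.999 = 156.269 → 156.27 g/mol.

156.27 g/mol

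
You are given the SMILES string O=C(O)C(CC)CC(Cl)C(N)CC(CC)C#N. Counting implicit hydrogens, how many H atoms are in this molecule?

21

Walk through each heavy atom and fill implicit hydrogens from standard valence (C 4, N 3, O 2, S 2, halogen 1):
  atom 1: O, bond orders sum to 2 (valence 2) → 0 H
  atom 2: C, bond orders sum to 4 (valence 4) → 0 H
  atom 3: O, bond orders sum to 1 (valence 2) → 1 H
  atom 4: C, bond orders sum to 3 (valence 4) → 1 H
  atom 5: C, bond orders sum to 2 (valence 4) → 2 H
  atom 6: C, bond orders sum to 1 (valence 4) → 3 H
  atom 7: C, bond orders sum to 2 (valence 4) → 2 H
  atom 8: C, bond orders sum to 3 (valence 4) → 1 H
  atom 9: Cl (halogen, monovalent) → 0 H
  atom 10: C, bond orders sum to 3 (valence 4) → 1 H
  atom 11: N, bond orders sum to 1 (valence 3) → 2 H
  atom 12: C, bond orders sum to 2 (valence 4) → 2 H
  atom 13: C, bond orders sum to 3 (valence 4) → 1 H
  atom 14: C, bond orders sum to 2 (valence 4) → 2 H
  atom 15: C, bond orders sum to 1 (valence 4) → 3 H
  atom 16: C, bond orders sum to 4 (valence 4) → 0 H
  atom 17: N, bond orders sum to 3 (valence 3) → 0 H
Total hydrogens: 21.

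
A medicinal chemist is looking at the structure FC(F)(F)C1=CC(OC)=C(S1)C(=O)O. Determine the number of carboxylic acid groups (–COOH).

The carboxylic acid motif appears at heavy-atom position 12 in the SMILES.
Other groups present: 1 ether.
Carboxylic acid count: 1.

1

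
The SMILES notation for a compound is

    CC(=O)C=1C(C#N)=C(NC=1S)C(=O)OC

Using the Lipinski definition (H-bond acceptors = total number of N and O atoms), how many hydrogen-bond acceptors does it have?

5

N atoms: 2; O atoms: 3.
Lipinski HBA = 2 + 3 = 5.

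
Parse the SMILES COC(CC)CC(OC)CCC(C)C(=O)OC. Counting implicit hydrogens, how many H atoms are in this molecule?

26

Walk through each heavy atom and fill implicit hydrogens from standard valence (C 4, N 3, O 2, S 2, halogen 1):
  atom 1: C, bond orders sum to 1 (valence 4) → 3 H
  atom 2: O, bond orders sum to 2 (valence 2) → 0 H
  atom 3: C, bond orders sum to 3 (valence 4) → 1 H
  atom 4: C, bond orders sum to 2 (valence 4) → 2 H
  atom 5: C, bond orders sum to 1 (valence 4) → 3 H
  atom 6: C, bond orders sum to 2 (valence 4) → 2 H
  atom 7: C, bond orders sum to 3 (valence 4) → 1 H
  atom 8: O, bond orders sum to 2 (valence 2) → 0 H
  atom 9: C, bond orders sum to 1 (valence 4) → 3 H
  atom 10: C, bond orders sum to 2 (valence 4) → 2 H
  atom 11: C, bond orders sum to 2 (valence 4) → 2 H
  atom 12: C, bond orders sum to 3 (valence 4) → 1 H
  atom 13: C, bond orders sum to 1 (valence 4) → 3 H
  atom 14: C, bond orders sum to 4 (valence 4) → 0 H
  atom 15: O, bond orders sum to 2 (valence 2) → 0 H
  atom 16: O, bond orders sum to 2 (valence 2) → 0 H
  atom 17: C, bond orders sum to 1 (valence 4) → 3 H
Total hydrogens: 26.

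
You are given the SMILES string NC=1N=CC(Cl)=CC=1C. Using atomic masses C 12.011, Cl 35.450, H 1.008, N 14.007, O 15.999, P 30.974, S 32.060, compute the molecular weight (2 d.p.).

142.59 g/mol

First, the molecular formula is C6H7ClN2 (counting implicit H from valence).
  C: 6 × 12.011 = 72.066
  Cl: 1 × 35.450 = 35.450
  H: 7 × 1.008 = 7.056
  N: 2 × 14.007 = 28.014
Sum: 6×12.011 + 1×35.450 + 7×1.008 + 2×14.007 = 142.586 → 142.59 g/mol.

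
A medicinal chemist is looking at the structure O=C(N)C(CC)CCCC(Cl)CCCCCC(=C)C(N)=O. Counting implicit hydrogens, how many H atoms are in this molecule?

Walk through each heavy atom and fill implicit hydrogens from standard valence (C 4, N 3, O 2, S 2, halogen 1):
  atom 1: O, bond orders sum to 2 (valence 2) → 0 H
  atom 2: C, bond orders sum to 4 (valence 4) → 0 H
  atom 3: N, bond orders sum to 1 (valence 3) → 2 H
  atom 4: C, bond orders sum to 3 (valence 4) → 1 H
  atom 5: C, bond orders sum to 2 (valence 4) → 2 H
  atom 6: C, bond orders sum to 1 (valence 4) → 3 H
  atom 7: C, bond orders sum to 2 (valence 4) → 2 H
  atom 8: C, bond orders sum to 2 (valence 4) → 2 H
  atom 9: C, bond orders sum to 2 (valence 4) → 2 H
  atom 10: C, bond orders sum to 3 (valence 4) → 1 H
  atom 11: Cl (halogen, monovalent) → 0 H
  atom 12: C, bond orders sum to 2 (valence 4) → 2 H
  atom 13: C, bond orders sum to 2 (valence 4) → 2 H
  atom 14: C, bond orders sum to 2 (valence 4) → 2 H
  atom 15: C, bond orders sum to 2 (valence 4) → 2 H
  atom 16: C, bond orders sum to 2 (valence 4) → 2 H
  atom 17: C, bond orders sum to 4 (valence 4) → 0 H
  atom 18: C, bond orders sum to 2 (valence 4) → 2 H
  atom 19: C, bond orders sum to 4 (valence 4) → 0 H
  atom 20: N, bond orders sum to 1 (valence 3) → 2 H
  atom 21: O, bond orders sum to 2 (valence 2) → 0 H
Total hydrogens: 29.

29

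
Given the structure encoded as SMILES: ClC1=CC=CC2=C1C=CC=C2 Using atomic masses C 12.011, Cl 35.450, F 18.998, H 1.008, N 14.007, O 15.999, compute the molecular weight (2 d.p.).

162.62 g/mol

First, the molecular formula is C10H7Cl (counting implicit H from valence).
  C: 10 × 12.011 = 120.110
  Cl: 1 × 35.450 = 35.450
  H: 7 × 1.008 = 7.056
Sum: 10×12.011 + 1×35.450 + 7×1.008 = 162.616 → 162.62 g/mol.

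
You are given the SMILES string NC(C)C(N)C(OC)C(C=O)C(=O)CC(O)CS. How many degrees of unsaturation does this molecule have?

2

Molecular formula: C11H22N2O4S.
DoU = (2C + 2 + N − H − X) / 2, where X is the halogen count and O/S are ignored.
    = (2·11 + 2 + 2 − 22 − 0) / 2 = 4 / 2 = 2.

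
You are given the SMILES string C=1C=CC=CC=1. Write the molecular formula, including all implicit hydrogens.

Walk through each heavy atom and fill implicit hydrogens from standard valence (C 4, N 3, O 2, S 2, halogen 1):
  atom 1: C, bond orders sum to 3 (valence 4) → 1 H
  atom 2: C, bond orders sum to 3 (valence 4) → 1 H
  atom 3: C, bond orders sum to 3 (valence 4) → 1 H
  atom 4: C, bond orders sum to 3 (valence 4) → 1 H
  atom 5: C, bond orders sum to 3 (valence 4) → 1 H
  atom 6: C, bond orders sum to 3 (valence 4) → 1 H
Totals → C:6, H:6.

C6H6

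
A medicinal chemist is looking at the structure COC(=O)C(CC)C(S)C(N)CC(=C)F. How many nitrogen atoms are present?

Scan the SMILES for N atoms (remember two-letter symbols like Cl and Br are single atoms).
Nitrogen count: 1.

1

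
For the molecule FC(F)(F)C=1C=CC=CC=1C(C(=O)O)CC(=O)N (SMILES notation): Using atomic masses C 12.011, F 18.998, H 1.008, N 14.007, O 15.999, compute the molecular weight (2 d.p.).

261.20 g/mol

First, the molecular formula is C11H10F3NO3 (counting implicit H from valence).
  C: 11 × 12.011 = 132.121
  F: 3 × 18.998 = 56.994
  H: 10 × 1.008 = 10.080
  N: 1 × 14.007 = 14.007
  O: 3 × 15.999 = 47.997
Sum: 11×12.011 + 3×18.998 + 10×1.008 + 1×14.007 + 3×15.999 = 261.199 → 261.20 g/mol.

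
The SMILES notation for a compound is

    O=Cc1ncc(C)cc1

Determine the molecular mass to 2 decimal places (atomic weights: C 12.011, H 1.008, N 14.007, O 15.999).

First, the molecular formula is C7H7NO (counting implicit H from valence).
  C: 7 × 12.011 = 84.077
  H: 7 × 1.008 = 7.056
  N: 1 × 14.007 = 14.007
  O: 1 × 15.999 = 15.999
Sum: 7×12.011 + 7×1.008 + 1×14.007 + 1×15.999 = 121.139 → 121.14 g/mol.

121.14 g/mol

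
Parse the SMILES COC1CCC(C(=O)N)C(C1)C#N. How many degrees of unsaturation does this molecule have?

Degree of unsaturation = (number of rings) + (number of π bonds).
Ring closures in the SMILES: 1.
π bonds: 1 double bond (each 1 DoU), 1 triple bond (each 2 DoU) → 3 DoU from unsaturation.
Total DoU = 1 + 3 = 4.

4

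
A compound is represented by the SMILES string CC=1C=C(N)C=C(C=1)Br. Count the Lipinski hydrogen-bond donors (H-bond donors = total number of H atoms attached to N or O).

2

Donors: find every N or O and count the H atoms it carries.
  atom 5 (N): bond orders sum to 1 → 2 H
Lipinski HBD = 2.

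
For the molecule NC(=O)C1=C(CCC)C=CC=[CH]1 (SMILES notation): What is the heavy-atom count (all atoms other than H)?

12

Every atom symbol written in the SMILES (organic subset) is one heavy atom; implicit H are not written.
Heavy atoms by element → C:10, N:1, O:1.
Total: 12.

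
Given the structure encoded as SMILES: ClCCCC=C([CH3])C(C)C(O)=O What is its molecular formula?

Walk through each heavy atom and fill implicit hydrogens from standard valence (C 4, N 3, O 2, S 2, halogen 1):
  atom 1: Cl (halogen, monovalent) → 0 H
  atom 2: C, bond orders sum to 2 (valence 4) → 2 H
  atom 3: C, bond orders sum to 2 (valence 4) → 2 H
  atom 4: C, bond orders sum to 2 (valence 4) → 2 H
  atom 5: C, bond orders sum to 3 (valence 4) → 1 H
  atom 6: C, bond orders sum to 4 (valence 4) → 0 H
  atom 7: C with explicit H count 3
  atom 8: C, bond orders sum to 3 (valence 4) → 1 H
  atom 9: C, bond orders sum to 1 (valence 4) → 3 H
  atom 10: C, bond orders sum to 4 (valence 4) → 0 H
  atom 11: O, bond orders sum to 1 (valence 2) → 1 H
  atom 12: O, bond orders sum to 2 (valence 2) → 0 H
Totals → C:9, H:15, Cl:1, O:2.
In Hill order: C9H15ClO2.

C9H15ClO2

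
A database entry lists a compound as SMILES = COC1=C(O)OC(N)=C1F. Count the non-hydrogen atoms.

10

Every atom symbol written in the SMILES (organic subset) is one heavy atom; implicit H are not written.
Heavy atoms by element → C:5, F:1, N:1, O:3.
Total: 10.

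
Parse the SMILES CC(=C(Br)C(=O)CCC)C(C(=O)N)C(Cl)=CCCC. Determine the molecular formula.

Walk through each heavy atom and fill implicit hydrogens from standard valence (C 4, N 3, O 2, S 2, halogen 1):
  atom 1: C, bond orders sum to 1 (valence 4) → 3 H
  atom 2: C, bond orders sum to 4 (valence 4) → 0 H
  atom 3: C, bond orders sum to 4 (valence 4) → 0 H
  atom 4: Br (halogen, monovalent) → 0 H
  atom 5: C, bond orders sum to 4 (valence 4) → 0 H
  atom 6: O, bond orders sum to 2 (valence 2) → 0 H
  atom 7: C, bond orders sum to 2 (valence 4) → 2 H
  atom 8: C, bond orders sum to 2 (valence 4) → 2 H
  atom 9: C, bond orders sum to 1 (valence 4) → 3 H
  atom 10: C, bond orders sum to 3 (valence 4) → 1 H
  atom 11: C, bond orders sum to 4 (valence 4) → 0 H
  atom 12: O, bond orders sum to 2 (valence 2) → 0 H
  atom 13: N, bond orders sum to 1 (valence 3) → 2 H
  atom 14: C, bond orders sum to 4 (valence 4) → 0 H
  atom 15: Cl (halogen, monovalent) → 0 H
  atom 16: C, bond orders sum to 3 (valence 4) → 1 H
  atom 17: C, bond orders sum to 2 (valence 4) → 2 H
  atom 18: C, bond orders sum to 2 (valence 4) → 2 H
  atom 19: C, bond orders sum to 1 (valence 4) → 3 H
Totals → C:14, H:21, Br:1, Cl:1, N:1, O:2.

C14H21BrClNO2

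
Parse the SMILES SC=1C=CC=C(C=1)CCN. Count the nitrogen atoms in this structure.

1

Scan the SMILES for N atoms (remember two-letter symbols like Cl and Br are single atoms).
Nitrogen count: 1.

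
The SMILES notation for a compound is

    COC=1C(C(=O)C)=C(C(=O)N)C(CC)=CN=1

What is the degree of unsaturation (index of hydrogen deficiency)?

Degree of unsaturation = (number of rings) + (number of π bonds).
Ring closures in the SMILES: 1.
π bonds: 5 double bonds (each 1 DoU) → 5 DoU from unsaturation.
Total DoU = 1 + 5 = 6.

6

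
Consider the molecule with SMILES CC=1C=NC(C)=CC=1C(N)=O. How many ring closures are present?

1

In SMILES, each pair of matching ring-closure digits denotes one ring-closing bond; the number of such bonds equals the number of independent rings.
Ring-closure bonds here: 1.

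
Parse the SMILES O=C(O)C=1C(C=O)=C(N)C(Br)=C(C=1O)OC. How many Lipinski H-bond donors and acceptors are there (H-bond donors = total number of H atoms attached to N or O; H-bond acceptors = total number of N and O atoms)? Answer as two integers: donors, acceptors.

4, 6

Donors: find every N or O and count the H atoms it carries.
  atom 1 (O): bond orders sum to 2 → 0 H
  atom 3 (O): bond orders sum to 1 → 1 H
  atom 7 (O): bond orders sum to 2 → 0 H
  atom 9 (N): bond orders sum to 1 → 2 H
  atom 14 (O): bond orders sum to 1 → 1 H
  atom 15 (O): bond orders sum to 2 → 0 H
Lipinski HBD = 4.
Acceptors: N atoms = 1, O atoms = 5 → HBA = 6.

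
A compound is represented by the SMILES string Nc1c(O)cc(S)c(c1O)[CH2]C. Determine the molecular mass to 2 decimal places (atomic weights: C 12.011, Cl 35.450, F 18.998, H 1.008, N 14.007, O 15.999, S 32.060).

First, the molecular formula is C8H11NO2S (counting implicit H from valence).
  C: 8 × 12.011 = 96.088
  H: 11 × 1.008 = 11.088
  N: 1 × 14.007 = 14.007
  O: 2 × 15.999 = 31.998
  S: 1 × 32.060 = 32.060
Sum: 8×12.011 + 11×1.008 + 1×14.007 + 2×15.999 + 1×32.060 = 185.241 → 185.24 g/mol.

185.24 g/mol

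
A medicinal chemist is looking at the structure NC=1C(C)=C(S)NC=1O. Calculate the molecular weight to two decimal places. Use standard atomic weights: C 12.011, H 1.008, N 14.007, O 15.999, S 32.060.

144.19 g/mol

First, the molecular formula is C5H8N2OS (counting implicit H from valence).
  C: 5 × 12.011 = 60.055
  H: 8 × 1.008 = 8.064
  N: 2 × 14.007 = 28.014
  O: 1 × 15.999 = 15.999
  S: 1 × 32.060 = 32.060
Sum: 5×12.011 + 8×1.008 + 2×14.007 + 1×15.999 + 1×32.060 = 144.192 → 144.19 g/mol.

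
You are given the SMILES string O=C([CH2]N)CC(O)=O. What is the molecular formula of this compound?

Walk through each heavy atom and fill implicit hydrogens from standard valence (C 4, N 3, O 2, S 2, halogen 1):
  atom 1: O, bond orders sum to 2 (valence 2) → 0 H
  atom 2: C, bond orders sum to 4 (valence 4) → 0 H
  atom 3: C with explicit H count 2
  atom 4: N, bond orders sum to 1 (valence 3) → 2 H
  atom 5: C, bond orders sum to 2 (valence 4) → 2 H
  atom 6: C, bond orders sum to 4 (valence 4) → 0 H
  atom 7: O, bond orders sum to 1 (valence 2) → 1 H
  atom 8: O, bond orders sum to 2 (valence 2) → 0 H
Totals → C:4, H:7, N:1, O:3.

C4H7NO3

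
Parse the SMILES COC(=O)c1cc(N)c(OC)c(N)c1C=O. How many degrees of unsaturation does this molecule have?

Molecular formula: C10H12N2O4.
DoU = (2C + 2 + N − H − X) / 2, where X is the halogen count and O/S are ignored.
    = (2·10 + 2 + 2 − 12 − 0) / 2 = 12 / 2 = 6.

6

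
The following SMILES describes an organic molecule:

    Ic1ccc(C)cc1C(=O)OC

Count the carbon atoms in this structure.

Count every carbon token in the SMILES (each C, including those in ring-closure positions and inside branches).
Carbon count: 9.

9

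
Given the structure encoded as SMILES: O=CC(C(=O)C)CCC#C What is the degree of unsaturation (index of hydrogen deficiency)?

4

Molecular formula: C8H10O2.
DoU = (2C + 2 + N − H − X) / 2, where X is the halogen count and O/S are ignored.
    = (2·8 + 2 + 0 − 10 − 0) / 2 = 8 / 2 = 4.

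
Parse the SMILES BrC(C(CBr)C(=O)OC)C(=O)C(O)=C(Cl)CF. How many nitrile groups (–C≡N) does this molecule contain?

Scan the SMILES for the nitrile motif — none present.
Groups that are present: 1 alkene, 1 ester, 1 hydroxyl, 1 ketone.

0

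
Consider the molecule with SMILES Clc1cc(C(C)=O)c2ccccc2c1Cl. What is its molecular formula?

Walk through each heavy atom and fill implicit hydrogens from standard valence (C 4, N 3, O 2, S 2, halogen 1); for lowercase aromatic atoms, an aromatic c carries 1 H when it has two neighbours and 0 H with three, and aromatic n carries 0 H:
  atom 1: Cl (halogen, monovalent) → 0 H
  atom 2: aromatic c, 3 neighbours → 0 H
  atom 3: aromatic c, 2 neighbours → 1 H
  atom 4: aromatic c, 3 neighbours → 0 H
  atom 5: C, bond orders sum to 4 (valence 4) → 0 H
  atom 6: C, bond orders sum to 1 (valence 4) → 3 H
  atom 7: O, bond orders sum to 2 (valence 2) → 0 H
  atom 8: aromatic c, 3 neighbours → 0 H
  atom 9: aromatic c, 2 neighbours → 1 H
  atom 10: aromatic c, 2 neighbours → 1 H
  atom 11: aromatic c, 2 neighbours → 1 H
  atom 12: aromatic c, 2 neighbours → 1 H
  atom 13: aromatic c, 3 neighbours → 0 H
  atom 14: aromatic c, 3 neighbours → 0 H
  atom 15: Cl (halogen, monovalent) → 0 H
Totals → C:12, H:8, Cl:2, O:1.
In Hill order: C12H8Cl2O.

C12H8Cl2O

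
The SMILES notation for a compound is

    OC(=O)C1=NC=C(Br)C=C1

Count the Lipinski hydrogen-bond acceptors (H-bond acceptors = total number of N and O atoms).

3

N atoms: 1; O atoms: 2.
Lipinski HBA = 1 + 2 = 3.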